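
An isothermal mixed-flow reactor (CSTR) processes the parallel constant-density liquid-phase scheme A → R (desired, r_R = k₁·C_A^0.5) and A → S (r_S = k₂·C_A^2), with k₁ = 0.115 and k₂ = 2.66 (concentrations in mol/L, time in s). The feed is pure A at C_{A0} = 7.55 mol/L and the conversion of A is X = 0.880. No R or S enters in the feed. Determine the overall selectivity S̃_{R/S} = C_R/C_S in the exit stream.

0.0501

Exit C_A = C_{A0}(1−X) = 7.55×0.120 = 0.9060 mol/L.
A CSTR operates uniformly at the exit composition, giving r_R = 0.1095 and r_S = 2.183 (each k·C_A^n at C_A = 0.9060).
Overall selectivity = C_R/C_S = r_Rτ/(r_Sτ) = r_R/r_S = 0.0501.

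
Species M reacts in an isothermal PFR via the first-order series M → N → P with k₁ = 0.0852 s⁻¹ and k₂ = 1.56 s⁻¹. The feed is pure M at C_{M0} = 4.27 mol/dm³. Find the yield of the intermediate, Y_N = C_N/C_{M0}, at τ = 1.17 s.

The intermediate concentration in a first-order A→B→C sequence is C_N = k₁C_{M0}(e^(−k₁τ) − e^(−k₂τ))/(k₂−k₁).
e^(−k₁τ) = e^(−0.0852×1.17) = e^(−0.09968) = 0.9051; e^(−k₂τ) = e^(−1.825) = 0.1612.
C_N = 0.0852×4.27/(1.56−0.0852) × (0.9051−0.1612) = 0.2467×0.7439 = 0.1835 mol/dm³.
Y_N = C_N/C_{M0} = 0.1835/4.27 = 0.0430.

0.0430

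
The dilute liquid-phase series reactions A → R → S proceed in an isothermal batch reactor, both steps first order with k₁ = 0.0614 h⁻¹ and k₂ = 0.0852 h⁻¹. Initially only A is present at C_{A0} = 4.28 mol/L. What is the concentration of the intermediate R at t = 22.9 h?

1.14 mol/L

Solving the coupled first-order balances gives C_R(t) = [k₁/(k₂−k₁)]·C_{A0}·(e^(−k₁t) − e^(−k₂t)).
e^(−k₁t) = e^(−0.0614×22.9) = e^(−1.406) = 0.2451; e^(−k₂t) = e^(−1.951) = 0.1421.
C_R = 0.0614×4.28/(0.0852−0.0614) × (0.2451−0.1421) = 11.04×0.1030 = 1.137 mol/L.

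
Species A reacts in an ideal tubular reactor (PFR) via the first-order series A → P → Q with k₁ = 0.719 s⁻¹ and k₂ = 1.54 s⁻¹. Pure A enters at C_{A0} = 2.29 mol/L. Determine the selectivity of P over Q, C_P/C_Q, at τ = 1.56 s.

0.440

The intermediate concentration in a first-order A→B→C sequence is C_P = k₁C_{A0}(e^(−k₁τ) − e^(−k₂τ))/(k₂−k₁).
e^(−k₁τ) = e^(−0.719×1.56) = e^(−1.122) = 0.3257; e^(−k₂τ) = e^(−2.402) = 0.09050.
C_P = 0.719×2.29/(1.54−0.719) × (0.3257−0.09050) = 2.005×0.2352 = 0.4718 mol/L.
C_A = C_{A0}e^(−k₁τ) = 0.7460 mol/L, so C_Q = C_{A0}−C_A−C_P = 1.072 mol/L; C_P/C_Q = 0.440.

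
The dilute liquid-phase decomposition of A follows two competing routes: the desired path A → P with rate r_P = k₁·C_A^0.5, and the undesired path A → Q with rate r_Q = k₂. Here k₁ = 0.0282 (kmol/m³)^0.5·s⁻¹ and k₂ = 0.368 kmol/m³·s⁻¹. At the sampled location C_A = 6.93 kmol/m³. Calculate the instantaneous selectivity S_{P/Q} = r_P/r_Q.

S_{P/Q} = r_P/r_Q = (k₁·C_A^0.5)/(k₂) = (k₁/k₂)·C_A^0.5.
= (0.0282×6.930^0.5) / (0.368) = 0.07424/0.3680 = 0.202.

0.202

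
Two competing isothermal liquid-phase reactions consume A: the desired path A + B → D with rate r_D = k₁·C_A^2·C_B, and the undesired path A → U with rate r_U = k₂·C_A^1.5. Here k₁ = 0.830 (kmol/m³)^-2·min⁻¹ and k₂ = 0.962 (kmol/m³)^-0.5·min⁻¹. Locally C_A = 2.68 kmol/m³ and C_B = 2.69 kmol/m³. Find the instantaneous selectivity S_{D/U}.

3.80

S_{D/U} = r_D/r_U = (k₁·C_A^2·C_B)/(k₂·C_A^1.5) = (k₁/k₂)·C_A^0.5·C_B.
= (0.830×2.680^2×2.690) / (0.962×2.680^1.5) = 16.04/4.221 = 3.80.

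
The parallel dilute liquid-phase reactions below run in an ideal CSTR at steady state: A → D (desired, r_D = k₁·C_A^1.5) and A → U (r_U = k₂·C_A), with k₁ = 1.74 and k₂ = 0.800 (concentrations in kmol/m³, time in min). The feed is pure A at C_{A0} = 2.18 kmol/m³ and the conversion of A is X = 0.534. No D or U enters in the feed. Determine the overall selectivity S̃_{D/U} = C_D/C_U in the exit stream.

2.19

Exit C_A = C_{A0}(1−X) = 2.18×0.466 = 1.016 kmol/m³.
In a CSTR the entire volume is at exit conditions, so r_D = 1.74×1.016^1.5 = 1.782 and r_U = 0.800×1.016 = 0.8127.
Overall selectivity = C_D/C_U = r_Dτ/(r_Uτ) = r_D/r_U = 2.19.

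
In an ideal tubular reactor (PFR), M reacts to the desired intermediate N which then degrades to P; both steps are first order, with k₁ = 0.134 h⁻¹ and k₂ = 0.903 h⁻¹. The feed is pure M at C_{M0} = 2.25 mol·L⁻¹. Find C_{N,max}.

0.239 mol·L⁻¹

For a first-order series the maximum intermediate yield is C_{N,max}/C_{M0} = (k₁/k₂)^[k₂/(k₂−k₁)].
= (0.134/0.903)^(0.903/(0.903−0.134)) = (0.1484)^(1.174) = 0.1064.
C_{N,max} = 0.1064×2.25 = 0.239 mol·L⁻¹.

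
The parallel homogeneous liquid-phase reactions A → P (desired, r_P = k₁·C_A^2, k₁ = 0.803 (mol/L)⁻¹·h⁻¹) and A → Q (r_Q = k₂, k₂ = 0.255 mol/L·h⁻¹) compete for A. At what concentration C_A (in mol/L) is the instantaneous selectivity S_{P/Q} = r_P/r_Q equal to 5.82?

1.36 mol/L

S_{P/Q} = (k₁/k₂)·C_A^2 ⇒ C_A = (S·k₂/k₁)^(0.5).
= (5.82×0.255/0.803)^(0.5) = (1.848)^(0.5) = 1.36 mol/L.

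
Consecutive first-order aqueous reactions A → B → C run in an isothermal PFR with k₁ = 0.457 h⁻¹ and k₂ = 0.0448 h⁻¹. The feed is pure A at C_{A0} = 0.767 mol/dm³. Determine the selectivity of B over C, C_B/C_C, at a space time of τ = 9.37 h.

2.61

For first-order series with pure A initially, C_B(τ) = k₁C_{A0}/(k₂−k₁)·(e^(−k₁τ) − e^(−k₂τ)).
e^(−k₁τ) = e^(−0.457×9.37) = e^(−4.282) = 0.01381; e^(−k₂τ) = e^(−0.4198) = 0.6572.
C_B = 0.457×0.767/(0.0448−0.457) × (0.01381−0.6572) = (-0.8504)×(-0.6434) = 0.5471 mol/dm³.
C_A = C_{A0}e^(−k₁τ) = 0.01060 mol/dm³, so C_C = C_{A0}−C_A−C_B = 0.2093 mol/dm³; C_B/C_C = 2.61.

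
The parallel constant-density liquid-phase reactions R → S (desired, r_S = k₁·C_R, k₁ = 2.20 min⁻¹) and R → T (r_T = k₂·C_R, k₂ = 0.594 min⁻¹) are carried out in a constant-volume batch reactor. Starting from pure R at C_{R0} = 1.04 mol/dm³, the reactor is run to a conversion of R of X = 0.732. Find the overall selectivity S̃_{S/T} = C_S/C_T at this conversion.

3.70

C_R = C_{R0}(1−X) = 0.2787 mol/dm³.
Both paths are first order in R, so the instantaneous fraction to S is constant: dC_S/d(−C_R) = k₁/(k₁+k₂) = 0.7874.
C_S = 0.7874·(C_{R0}−C_R) = 0.7874×0.7613 = 0.599 mol/dm³.
C_T = (C_{R0}−C_R)−C_S = 0.1618 mol/dm³; S̃_{S/T} = 0.5994/0.1618 = 3.70.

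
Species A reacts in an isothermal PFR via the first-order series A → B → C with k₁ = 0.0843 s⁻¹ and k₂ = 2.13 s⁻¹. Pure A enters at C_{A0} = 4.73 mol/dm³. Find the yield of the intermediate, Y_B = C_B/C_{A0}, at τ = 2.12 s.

For first-order series with pure A initially, C_B(τ) = k₁C_{A0}/(k₂−k₁)·(e^(−k₁τ) − e^(−k₂τ)).
e^(−k₁τ) = e^(−0.0843×2.12) = e^(−0.1787) = 0.8363; e^(−k₂τ) = e^(−4.516) = 0.01094.
C_B = 0.0843×4.73/(2.13−0.0843) × (0.8363−0.01094) = 0.1949×0.8254 = 0.1609 mol/dm³.
Y_B = C_B/C_{A0} = 0.1609/4.73 = 0.0340.

0.0340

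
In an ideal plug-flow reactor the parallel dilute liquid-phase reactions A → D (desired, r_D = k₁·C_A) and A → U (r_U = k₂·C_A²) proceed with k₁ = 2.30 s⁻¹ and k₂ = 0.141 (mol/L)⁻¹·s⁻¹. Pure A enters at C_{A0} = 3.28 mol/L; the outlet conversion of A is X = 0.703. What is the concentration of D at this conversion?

C_A = C_{A0}(1−X) = 0.9742 mol/L.
Along a PFR/batch, dC_D/dC_A = −r_D/(r_D+r_U) = −k₁/(k₁+k₂·C_A).
Integrating from C_{A0} to C_A: C_D = (2.30/0.141)·ln[(2.30+0.141·3.28)/(2.30+0.141·0.974)] = 16.31·ln(2.762/2.437) = 2.043 mol/L.

2.04 mol/L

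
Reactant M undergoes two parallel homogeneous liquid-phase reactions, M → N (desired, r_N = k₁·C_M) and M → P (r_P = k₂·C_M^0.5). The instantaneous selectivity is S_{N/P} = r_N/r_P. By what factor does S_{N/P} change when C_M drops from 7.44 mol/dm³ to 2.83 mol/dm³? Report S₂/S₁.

0.617

S_{N/P} = (k₁/k₂)·C_M^0.5, so S₂/S₁ = (C_{M,2}/C_{M,1})^0.5.
= (2.83/7.44)^0.5 = (0.3804)^0.5 = 0.617.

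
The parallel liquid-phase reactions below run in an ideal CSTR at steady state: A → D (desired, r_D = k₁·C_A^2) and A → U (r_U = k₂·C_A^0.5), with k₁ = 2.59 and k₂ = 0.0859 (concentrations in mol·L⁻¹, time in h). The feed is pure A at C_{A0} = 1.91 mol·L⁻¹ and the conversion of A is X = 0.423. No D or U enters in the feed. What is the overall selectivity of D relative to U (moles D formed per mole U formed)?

34.9

Exit C_A = C_{A0}(1−X) = 1.91×0.577 = 1.102 mol·L⁻¹.
A CSTR operates uniformly at the exit composition, giving r_D = 3.146 and r_U = 0.09018 (each k·C_A^n at C_A = 1.102).
Overall selectivity = C_D/C_U = r_Dτ/(r_Uτ) = r_D/r_U = 34.9.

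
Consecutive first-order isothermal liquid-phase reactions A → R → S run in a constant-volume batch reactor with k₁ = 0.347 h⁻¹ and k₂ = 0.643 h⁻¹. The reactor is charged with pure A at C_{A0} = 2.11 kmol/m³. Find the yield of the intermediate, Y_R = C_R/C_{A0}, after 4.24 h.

0.192

For first-order series with pure A initially, C_R(t) = k₁C_{A0}/(k₂−k₁)·(e^(−k₁t) − e^(−k₂t)).
e^(−k₁t) = e^(−0.347×4.24) = e^(−1.471) = 0.2296; e^(−k₂t) = e^(−2.726) = 0.06546.
C_R = 0.347×2.11/(0.643−0.347) × (0.2296−0.06546) = 2.474×0.1642 = 0.4061 kmol/m³.
Y_R = C_R/C_{A0} = 0.4061/2.11 = 0.192.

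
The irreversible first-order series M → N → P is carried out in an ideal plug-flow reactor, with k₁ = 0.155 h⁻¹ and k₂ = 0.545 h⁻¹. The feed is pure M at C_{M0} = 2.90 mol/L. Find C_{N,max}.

At the optimum, C_{N,max}/C_{M0} = (k₁/k₂)^[k₂/(k₂−k₁)].
= (0.155/0.545)^(0.545/(0.545−0.155)) = (0.2844)^(1.397) = 0.1725.
C_{N,max} = 0.1725×2.90 = 0.500 mol/L.

0.500 mol/L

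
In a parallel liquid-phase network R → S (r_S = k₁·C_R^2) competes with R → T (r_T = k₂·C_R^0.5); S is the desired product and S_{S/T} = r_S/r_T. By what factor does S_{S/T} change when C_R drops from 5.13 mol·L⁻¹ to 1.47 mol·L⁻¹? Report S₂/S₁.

S_{S/T} = (k₁/k₂)·C_R^1.5, so S₂/S₁ = (C_{R,2}/C_{R,1})^1.5.
= (1.47/5.13)^1.5 = (0.2865)^1.5 = 0.153.

0.153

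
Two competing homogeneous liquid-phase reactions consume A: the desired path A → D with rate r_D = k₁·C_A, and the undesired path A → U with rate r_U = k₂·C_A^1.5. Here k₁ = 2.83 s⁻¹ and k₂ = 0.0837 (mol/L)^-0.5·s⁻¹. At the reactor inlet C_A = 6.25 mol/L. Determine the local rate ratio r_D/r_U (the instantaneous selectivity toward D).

S_{D/U} = r_D/r_U = (k₁·C_A)/(k₂·C_A^1.5) = (k₁/k₂)·C_A^-0.5.
= (2.83×6.250) / (0.0837×6.250^1.5) = 17.69/1.308 = 13.5.
The undesired path is higher order in A, so low C_A (CSTR or dilute feed) favours D.

13.5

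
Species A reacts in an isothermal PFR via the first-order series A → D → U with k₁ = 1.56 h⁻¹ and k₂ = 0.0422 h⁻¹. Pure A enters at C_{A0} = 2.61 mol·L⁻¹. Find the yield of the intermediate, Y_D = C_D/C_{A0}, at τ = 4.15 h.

0.861

For first-order series with pure A initially, C_D(τ) = k₁C_{A0}/(k₂−k₁)·(e^(−k₁τ) − e^(−k₂τ)).
e^(−k₁τ) = e^(−1.56×4.15) = e^(−6.474) = 0.001543; e^(−k₂τ) = e^(−0.1751) = 0.8393.
C_D = 1.56×2.61/(0.0422−1.56) × (0.001543−0.8393) = (-2.683)×(-0.8378) = 2.247 mol·L⁻¹.
Y_D = C_D/C_{A0} = 2.247/2.61 = 0.861.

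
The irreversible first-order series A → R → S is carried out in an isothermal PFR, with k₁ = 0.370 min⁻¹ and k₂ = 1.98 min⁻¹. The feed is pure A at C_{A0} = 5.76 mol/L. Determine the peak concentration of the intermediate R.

0.732 mol/L

For a first-order series the maximum intermediate yield is C_{R,max}/C_{A0} = (k₁/k₂)^[k₂/(k₂−k₁)].
= (0.370/1.98)^(1.98/(1.98−0.370)) = (0.1869)^(1.230) = 0.1271.
C_{R,max} = 0.1271×5.76 = 0.732 mol/L.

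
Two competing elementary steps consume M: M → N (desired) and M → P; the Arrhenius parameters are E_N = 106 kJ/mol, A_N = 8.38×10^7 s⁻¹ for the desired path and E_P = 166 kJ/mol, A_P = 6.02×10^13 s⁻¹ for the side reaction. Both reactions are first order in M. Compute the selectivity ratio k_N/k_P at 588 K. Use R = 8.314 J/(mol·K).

With equal orders, S_{N/P} = k_N/k_P = (A_N/A_P)·exp[(E_P−E_N)/(RT)].
(E_P−E_N)/(RT) = (166−106)×10³/(8.314×588) = 60000/4889 = 12.27.
k_N/k_P = (8.38×10^7/6.02×10^13)·exp(12.27) = 1.392×10^-6 × 2.139×10^5 = 0.298.

0.298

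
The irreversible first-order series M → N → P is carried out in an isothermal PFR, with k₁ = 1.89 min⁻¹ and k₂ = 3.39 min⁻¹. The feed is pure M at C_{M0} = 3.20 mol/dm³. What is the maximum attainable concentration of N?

For a first-order series the maximum intermediate yield is C_{N,max}/C_{M0} = (k₁/k₂)^[k₂/(k₂−k₁)].
= (1.89/3.39)^(3.39/(3.39−1.89)) = (0.5575)^(2.260) = 0.2670.
C_{N,max} = 0.2670×3.20 = 0.854 mol/dm³.

0.854 mol/dm³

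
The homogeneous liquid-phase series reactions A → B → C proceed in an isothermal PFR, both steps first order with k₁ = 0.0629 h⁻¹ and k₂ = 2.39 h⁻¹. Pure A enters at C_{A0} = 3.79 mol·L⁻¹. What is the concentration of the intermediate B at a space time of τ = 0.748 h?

0.0806 mol·L⁻¹

The intermediate concentration in a first-order A→B→C sequence is C_B = k₁C_{A0}(e^(−k₁τ) − e^(−k₂τ))/(k₂−k₁).
e^(−k₁τ) = e^(−0.0629×0.748) = e^(−0.04705) = 0.9540; e^(−k₂τ) = e^(−1.788) = 0.1673.
C_B = 0.0629×3.79/(2.39−0.0629) × (0.9540−0.1673) = 0.1024×0.7867 = 0.08059 mol·L⁻¹.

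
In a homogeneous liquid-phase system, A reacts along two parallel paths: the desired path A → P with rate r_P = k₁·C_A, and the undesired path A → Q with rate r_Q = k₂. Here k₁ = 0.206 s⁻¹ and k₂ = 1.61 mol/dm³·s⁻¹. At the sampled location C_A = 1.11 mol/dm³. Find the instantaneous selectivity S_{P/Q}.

0.142

S_{P/Q} = r_P/r_Q = (k₁·C_A)/(k₂) = (k₁/k₂)·C_A.
= (0.206×1.110) / (1.61) = 0.2287/1.610 = 0.142.
Since the desired path is higher order in A, keeping C_A high (PFR or concentrated feed) favours P.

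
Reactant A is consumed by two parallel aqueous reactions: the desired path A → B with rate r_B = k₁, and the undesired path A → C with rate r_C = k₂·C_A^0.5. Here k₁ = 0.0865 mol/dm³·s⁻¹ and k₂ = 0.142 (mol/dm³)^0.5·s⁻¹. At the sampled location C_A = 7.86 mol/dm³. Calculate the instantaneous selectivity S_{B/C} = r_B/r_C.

S_{B/C} = r_B/r_C = (k₁)/(k₂·C_A^0.5) = (k₁/k₂)·C_A^-0.5.
= (0.0865) / (0.142×7.860^0.5) = 0.08650/0.3981 = 0.217.

0.217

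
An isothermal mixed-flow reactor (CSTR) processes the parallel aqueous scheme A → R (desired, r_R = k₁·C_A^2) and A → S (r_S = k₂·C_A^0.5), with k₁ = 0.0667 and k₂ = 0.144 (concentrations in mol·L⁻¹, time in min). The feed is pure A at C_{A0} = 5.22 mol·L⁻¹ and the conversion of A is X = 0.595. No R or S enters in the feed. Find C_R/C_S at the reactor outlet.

Exit C_A = C_{A0}(1−X) = 5.22×0.405 = 2.114 mol·L⁻¹.
In a CSTR the entire volume is at exit conditions, so r_R = 0.0667×2.114^2 = 0.2981 and r_S = 0.144×2.114^0.5 = 0.2094.
Overall selectivity = C_R/C_S = r_Rτ/(r_Sτ) = r_R/r_S = 1.42.

1.42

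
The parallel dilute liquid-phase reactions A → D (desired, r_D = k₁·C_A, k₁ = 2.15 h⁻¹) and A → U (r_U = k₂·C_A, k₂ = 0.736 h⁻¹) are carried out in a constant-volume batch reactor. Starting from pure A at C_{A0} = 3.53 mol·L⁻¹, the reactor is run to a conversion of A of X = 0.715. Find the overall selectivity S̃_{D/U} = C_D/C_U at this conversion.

2.92

C_A = C_{A0}(1−X) = 1.006 mol·L⁻¹.
Both paths are first order in A, so the instantaneous fraction to D is constant: dC_D/d(−C_A) = k₁/(k₁+k₂) = 0.7450.
C_D = 0.7450·(C_{A0}−C_A) = 0.7450×2.524 = 1.88 mol·L⁻¹.
C_U = (C_{A0}−C_A)−C_D = 0.6437 mol·L⁻¹; S̃_{D/U} = 1.880/0.6437 = 2.92.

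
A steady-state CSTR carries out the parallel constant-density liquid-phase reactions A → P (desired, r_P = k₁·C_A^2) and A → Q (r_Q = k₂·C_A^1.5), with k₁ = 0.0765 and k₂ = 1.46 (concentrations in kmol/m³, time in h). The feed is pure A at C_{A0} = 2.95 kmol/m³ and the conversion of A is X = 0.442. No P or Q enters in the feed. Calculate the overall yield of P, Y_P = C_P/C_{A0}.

0.0278

Exit C_A = C_{A0}(1−X) = 2.95×0.558 = 1.646 kmol/m³.
In a CSTR the entire volume is at exit conditions, so r_P = 0.0765×1.646^2 = 0.2073 and r_Q = 1.46×1.646^1.5 = 3.083.
Fraction of consumed A going to P: r_P/(r_P+r_Q) = 0.06299.
C_P = 0.06299·C_{A0}·X = 0.06299×2.95×0.442 = 0.0821 kmol/m³; Y_P = C_P/C_{A0} = 0.0278.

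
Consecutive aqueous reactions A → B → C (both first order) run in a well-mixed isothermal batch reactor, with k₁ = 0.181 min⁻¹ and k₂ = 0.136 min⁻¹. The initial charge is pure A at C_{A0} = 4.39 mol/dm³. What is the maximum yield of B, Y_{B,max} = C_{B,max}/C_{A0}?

For a first-order series the maximum intermediate yield is C_{B,max}/C_{A0} = (k₁/k₂)^[k₂/(k₂−k₁)].
= (0.181/0.136)^(0.136/(0.136−0.181)) = (1.331)^(-3.022) = 0.4215.

0.422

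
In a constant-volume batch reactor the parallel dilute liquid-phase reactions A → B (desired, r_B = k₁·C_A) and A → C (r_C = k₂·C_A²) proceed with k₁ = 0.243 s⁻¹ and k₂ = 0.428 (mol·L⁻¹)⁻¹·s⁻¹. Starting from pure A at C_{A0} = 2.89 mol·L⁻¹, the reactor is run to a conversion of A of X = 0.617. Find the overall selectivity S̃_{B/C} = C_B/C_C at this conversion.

C_A = C_{A0}(1−X) = 1.107 mol·L⁻¹.
Along a PFR/batch, dC_B/dC_A = −r_B/(r_B+r_C) = −k₁/(k₁+k₂·C_A).
Integrating from C_{A0} to C_A: C_B = (0.243/0.428)·ln[(0.243+0.428·2.89)/(0.243+0.428·1.11)] = 0.5678·ln(1.480/0.7167) = 0.4116 mol·L⁻¹.
C_C = (C_{A0}−C_A)−C_B = 1.371 mol·L⁻¹; S̃_{B/C} = 0.4116/1.371 = 0.300.

0.300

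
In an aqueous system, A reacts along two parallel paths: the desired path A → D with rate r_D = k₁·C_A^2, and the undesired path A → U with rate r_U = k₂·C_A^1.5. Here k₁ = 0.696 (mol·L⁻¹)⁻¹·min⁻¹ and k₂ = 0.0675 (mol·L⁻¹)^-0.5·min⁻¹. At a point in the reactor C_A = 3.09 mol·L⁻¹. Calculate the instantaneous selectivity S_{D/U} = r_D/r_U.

18.1

S_{D/U} = r_D/r_U = (k₁·C_A^2)/(k₂·C_A^1.5) = (k₁/k₂)·C_A^0.5.
= (0.696×3.090^2) / (0.0675×3.090^1.5) = 6.645/0.3666 = 18.1.
Since the desired path is higher order in A, keeping C_A high (PFR or concentrated feed) favours D.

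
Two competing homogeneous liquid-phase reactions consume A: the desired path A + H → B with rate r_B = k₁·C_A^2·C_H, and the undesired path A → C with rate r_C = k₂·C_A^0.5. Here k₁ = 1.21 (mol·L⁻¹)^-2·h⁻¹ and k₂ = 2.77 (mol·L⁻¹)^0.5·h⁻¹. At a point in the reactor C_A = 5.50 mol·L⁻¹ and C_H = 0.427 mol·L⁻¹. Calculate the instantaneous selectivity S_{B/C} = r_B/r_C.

2.41

S_{B/C} = r_B/r_C = (k₁·C_A^2·C_H)/(k₂·C_A^0.5) = (k₁/k₂)·C_A^1.5·C_H.
= (1.21×5.500^2×0.4270) / (2.77×5.500^0.5) = 15.63/6.496 = 2.41.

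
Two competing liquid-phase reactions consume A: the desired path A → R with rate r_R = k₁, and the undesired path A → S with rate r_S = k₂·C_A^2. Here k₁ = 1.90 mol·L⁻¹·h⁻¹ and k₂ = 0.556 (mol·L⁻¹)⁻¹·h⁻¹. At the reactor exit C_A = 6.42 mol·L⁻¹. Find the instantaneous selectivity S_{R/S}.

S_{R/S} = r_R/r_S = (k₁)/(k₂·C_A^2) = (k₁/k₂)·C_A^-2.
= (1.90) / (0.556×6.420^2) = 1.900/22.92 = 0.0829.

0.0829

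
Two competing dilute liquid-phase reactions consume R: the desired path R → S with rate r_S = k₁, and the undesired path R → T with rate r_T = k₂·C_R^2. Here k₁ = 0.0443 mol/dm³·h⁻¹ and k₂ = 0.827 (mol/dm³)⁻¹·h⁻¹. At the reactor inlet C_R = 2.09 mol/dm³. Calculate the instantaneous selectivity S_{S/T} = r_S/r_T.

0.0123

S_{S/T} = r_S/r_T = (k₁)/(k₂·C_R^2) = (k₁/k₂)·C_R^-2.
= (0.0443) / (0.827×2.090^2) = 0.04430/3.612 = 0.0123.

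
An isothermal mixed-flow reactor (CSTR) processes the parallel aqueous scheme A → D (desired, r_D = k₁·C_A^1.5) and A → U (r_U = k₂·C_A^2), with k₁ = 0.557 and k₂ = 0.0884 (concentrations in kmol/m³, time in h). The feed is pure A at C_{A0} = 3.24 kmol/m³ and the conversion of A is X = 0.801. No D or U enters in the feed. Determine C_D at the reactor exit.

2.30 kmol/m³

Exit C_A = C_{A0}(1−X) = 3.24×0.199 = 0.6448 kmol/m³.
Rates in a CSTR are evaluated at the outlet concentration: r_D = 0.557×0.6448^1.5 = 0.2884, r_U = 0.0884×0.6448^2 = 0.03675.
Fraction of consumed A going to D: r_D/(r_D+r_U) = 0.8870.
C_D = 0.8870·C_{A0}·X = 0.8870×3.24×0.801 = 2.30 kmol/m³.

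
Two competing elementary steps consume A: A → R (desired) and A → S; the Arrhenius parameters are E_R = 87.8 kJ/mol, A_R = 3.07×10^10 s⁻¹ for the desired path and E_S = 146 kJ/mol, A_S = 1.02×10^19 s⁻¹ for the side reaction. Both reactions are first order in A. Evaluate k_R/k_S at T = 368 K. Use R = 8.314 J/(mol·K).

0.549

Since both paths have the same order in A, the concentration cancels and S_{R/S} = k_R/k_S = (A_R/A_S)·exp[(E_S−E_R)/(RT)].
(E_S−E_R)/(RT) = (146−87.8)×10³/(8.314×368) = 58200/3060 = 19.02.
k_R/k_S = (3.07×10^10/1.02×10^19)·exp(19.02) = 3.010×10^-9 × 1.825×10^8 = 0.549.
Since E_R < E_S, lowering the temperature improves selectivity toward R.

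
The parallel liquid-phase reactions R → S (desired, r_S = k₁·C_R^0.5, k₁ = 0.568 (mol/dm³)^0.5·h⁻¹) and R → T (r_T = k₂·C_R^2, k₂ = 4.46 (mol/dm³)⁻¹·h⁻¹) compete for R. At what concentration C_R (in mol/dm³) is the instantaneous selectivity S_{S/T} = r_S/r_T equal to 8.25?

S_{S/T} = (k₁/k₂)·C_R^-1.5 ⇒ C_R = (S·k₂/k₁)^(1/(-1.5)).
= (8.25×4.46/0.568)^(-0.6667) = (64.78)^(-0.6667) = 0.0620 mol/dm³.

0.0620 mol/dm³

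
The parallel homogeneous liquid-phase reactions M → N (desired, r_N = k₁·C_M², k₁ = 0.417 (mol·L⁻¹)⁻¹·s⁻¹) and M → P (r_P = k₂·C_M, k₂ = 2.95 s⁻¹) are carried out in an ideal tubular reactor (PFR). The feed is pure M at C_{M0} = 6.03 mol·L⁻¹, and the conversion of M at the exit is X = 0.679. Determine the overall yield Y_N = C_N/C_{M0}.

C_M = C_{M0}(1−X) = 1.936 mol·L⁻¹.
Along a PFR/batch, dC_P/dC_M = −r_P/(r_N+r_P) = −k₂/(k₂+k₁·C_M).
Integrating from C_{M0} to C_M: C_P = (2.95/0.417)·ln[(2.95+0.417·6.03)/(2.95+0.417·1.94)] = 7.074·ln(5.465/3.757) = 2.650 mol·L⁻¹.
Then C_N = (C_{M0}−C_M) − C_P = 4.094 − 2.650 = 1.444 mol·L⁻¹.
Y_N = C_N/C_{M0} = 1.444/6.03 = 0.240.

0.240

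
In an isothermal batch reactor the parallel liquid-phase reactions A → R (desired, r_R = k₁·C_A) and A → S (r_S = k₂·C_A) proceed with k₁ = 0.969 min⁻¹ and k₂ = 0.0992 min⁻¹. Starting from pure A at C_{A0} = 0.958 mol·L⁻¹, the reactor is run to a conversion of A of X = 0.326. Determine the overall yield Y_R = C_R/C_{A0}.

0.296

C_A = C_{A0}(1−X) = 0.6457 mol·L⁻¹.
Both paths are first order in A, so the instantaneous fraction to R is constant: dC_R/d(−C_A) = k₁/(k₁+k₂) = 0.9071.
C_R = 0.9071·(C_{A0}−C_A) = 0.9071×0.3123 = 0.283 mol·L⁻¹.
Y_R = C_R/C_{A0} = 0.2833/0.958 = 0.296.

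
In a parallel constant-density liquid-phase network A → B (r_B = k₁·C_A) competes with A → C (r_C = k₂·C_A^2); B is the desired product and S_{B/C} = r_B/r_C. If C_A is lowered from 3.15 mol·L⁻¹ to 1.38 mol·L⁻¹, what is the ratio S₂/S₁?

2.28

S_{B/C} = (k₁/k₂)·C_A⁻¹, so S₂/S₁ = (C_{A,2}/C_{A,1})⁻¹.
= 3.15/1.38 = 2.28.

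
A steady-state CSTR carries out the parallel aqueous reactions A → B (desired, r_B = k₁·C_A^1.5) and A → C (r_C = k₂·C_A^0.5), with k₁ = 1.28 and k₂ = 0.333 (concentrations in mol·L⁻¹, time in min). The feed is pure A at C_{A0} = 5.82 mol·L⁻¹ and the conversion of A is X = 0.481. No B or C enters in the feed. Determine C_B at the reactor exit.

Exit C_A = C_{A0}(1−X) = 5.82×0.519 = 3.021 mol·L⁻¹.
In a CSTR the entire volume is at exit conditions, so r_B = 1.28×3.021^1.5 = 6.720 and r_C = 0.333×3.021^0.5 = 0.5787.
Fraction of consumed A going to B: r_B/(r_B+r_C) = 0.9207.
C_B = 0.9207·C_{A0}·X = 0.9207×5.82×0.481 = 2.58 mol·L⁻¹.

2.58 mol·L⁻¹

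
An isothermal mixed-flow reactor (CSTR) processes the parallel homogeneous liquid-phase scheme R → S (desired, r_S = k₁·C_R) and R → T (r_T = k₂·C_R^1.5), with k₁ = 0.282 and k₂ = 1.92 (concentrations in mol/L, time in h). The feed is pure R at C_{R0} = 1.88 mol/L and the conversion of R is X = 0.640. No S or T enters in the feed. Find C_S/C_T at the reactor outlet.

0.179

Exit C_R = C_{R0}(1−X) = 1.88×0.360 = 0.6768 mol/L.
Rates in a CSTR are evaluated at the outlet concentration: r_S = 0.282×0.6768 = 0.1909, r_T = 1.92×0.6768^1.5 = 1.069.
Overall selectivity = C_S/C_T = r_Sτ/(r_Tτ) = r_S/r_T = 0.179.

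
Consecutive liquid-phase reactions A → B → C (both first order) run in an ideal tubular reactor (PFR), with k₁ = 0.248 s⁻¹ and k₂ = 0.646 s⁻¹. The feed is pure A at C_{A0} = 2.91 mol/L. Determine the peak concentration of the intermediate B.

Evaluating C_B at τ_opt = ln(k₂/k₁)/(k₂−k₁) gives C_{B,max}/C_{A0} = (k₁/k₂)^[k₂/(k₂−k₁)].
= (0.248/0.646)^(0.646/(0.646−0.248)) = (0.3839)^(1.623) = 0.2114.
C_{B,max} = 0.2114×2.91 = 0.615 mol/L.

0.615 mol/L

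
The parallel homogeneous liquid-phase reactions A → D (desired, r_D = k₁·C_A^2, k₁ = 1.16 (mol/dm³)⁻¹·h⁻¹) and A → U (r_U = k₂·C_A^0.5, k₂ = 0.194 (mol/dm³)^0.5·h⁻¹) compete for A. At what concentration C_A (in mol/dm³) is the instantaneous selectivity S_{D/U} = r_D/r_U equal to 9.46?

1.36 mol/dm³

S_{D/U} = (k₁/k₂)·C_A^1.5 ⇒ C_A = (S·k₂/k₁)^(1/1.5).
= (9.46×0.194/1.16)^(0.6667) = (1.582)^(0.6667) = 1.36 mol/dm³.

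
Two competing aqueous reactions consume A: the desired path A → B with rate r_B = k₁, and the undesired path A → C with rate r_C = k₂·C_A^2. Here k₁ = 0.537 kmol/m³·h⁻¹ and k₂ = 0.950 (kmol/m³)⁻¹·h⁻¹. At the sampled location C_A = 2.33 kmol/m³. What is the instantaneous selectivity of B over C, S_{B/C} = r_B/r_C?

0.104

S_{B/C} = r_B/r_C = (k₁)/(k₂·C_A^2) = (k₁/k₂)·C_A^-2.
= (0.537) / (0.950×2.330^2) = 0.5370/5.157 = 0.104.
The undesired path is higher order in A, so low C_A (CSTR or dilute feed) favours B.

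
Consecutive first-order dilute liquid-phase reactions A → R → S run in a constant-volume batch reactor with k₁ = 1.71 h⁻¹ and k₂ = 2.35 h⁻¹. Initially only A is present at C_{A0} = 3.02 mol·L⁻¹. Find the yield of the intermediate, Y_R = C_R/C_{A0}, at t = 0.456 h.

0.310

For first-order series with pure A initially, C_R(t) = k₁C_{A0}/(k₂−k₁)·(e^(−k₁t) − e^(−k₂t)).
e^(−k₁t) = e^(−1.71×0.456) = e^(−0.7798) = 0.4585; e^(−k₂t) = e^(−1.072) = 0.3425.
C_R = 1.71×3.02/(2.35−1.71) × (0.4585−0.3425) = 8.069×0.1161 = 0.9365 mol·L⁻¹.
Y_R = C_R/C_{A0} = 0.9365/3.02 = 0.310.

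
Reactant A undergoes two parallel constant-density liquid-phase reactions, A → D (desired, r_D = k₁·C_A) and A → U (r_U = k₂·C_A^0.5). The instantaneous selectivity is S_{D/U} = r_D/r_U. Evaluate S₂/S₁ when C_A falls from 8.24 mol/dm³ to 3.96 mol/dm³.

0.693

S_{D/U} = (k₁/k₂)·C_A^0.5, so S₂/S₁ = (C_{A,2}/C_{A,1})^0.5.
= (3.96/8.24)^0.5 = (0.4806)^0.5 = 0.693.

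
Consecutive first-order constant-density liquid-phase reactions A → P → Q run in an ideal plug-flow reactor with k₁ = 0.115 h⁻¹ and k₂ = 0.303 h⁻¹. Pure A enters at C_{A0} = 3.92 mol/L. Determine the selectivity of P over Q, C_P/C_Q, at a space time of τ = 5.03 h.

The intermediate concentration in a first-order A→B→C sequence is C_P = k₁C_{A0}(e^(−k₁τ) − e^(−k₂τ))/(k₂−k₁).
e^(−k₁τ) = e^(−0.115×5.03) = e^(−0.5785) = 0.5608; e^(−k₂τ) = e^(−1.524) = 0.2178.
C_P = 0.115×3.92/(0.303−0.115) × (0.5608−0.2178) = 2.398×0.3429 = 0.8223 mol/L.
C_A = C_{A0}e^(−k₁τ) = 2.198 mol/L, so C_Q = C_{A0}−C_A−C_P = 0.8994 mol/L; C_P/C_Q = 0.914.

0.914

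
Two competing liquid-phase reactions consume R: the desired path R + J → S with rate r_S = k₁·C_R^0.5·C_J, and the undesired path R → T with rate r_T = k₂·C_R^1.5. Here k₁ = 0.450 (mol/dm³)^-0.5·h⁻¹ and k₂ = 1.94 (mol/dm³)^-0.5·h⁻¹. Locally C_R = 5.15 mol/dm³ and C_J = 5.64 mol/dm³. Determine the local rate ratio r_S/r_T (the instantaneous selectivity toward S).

S_{S/T} = r_S/r_T = (k₁·C_R^0.5·C_J)/(k₂·C_R^1.5) = (k₁/k₂)·C_R⁻¹·C_J.
= (0.450×5.150^0.5×5.640) / (1.94×5.150^1.5) = 5.760/22.67 = 0.254.
The undesired path is higher order in R, so low C_R (CSTR or dilute feed) favours S.

0.254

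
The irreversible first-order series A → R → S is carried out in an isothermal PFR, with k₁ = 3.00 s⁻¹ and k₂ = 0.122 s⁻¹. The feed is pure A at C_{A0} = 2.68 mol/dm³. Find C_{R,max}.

2.34 mol/dm³

Evaluating C_R at τ_opt = ln(k₂/k₁)/(k₂−k₁) gives C_{R,max}/C_{A0} = (k₁/k₂)^[k₂/(k₂−k₁)].
= (3.00/0.122)^(0.122/(0.122−3.00)) = (24.59)^(-0.04239) = 0.8731.
C_{R,max} = 0.8731×2.68 = 2.34 mol/dm³.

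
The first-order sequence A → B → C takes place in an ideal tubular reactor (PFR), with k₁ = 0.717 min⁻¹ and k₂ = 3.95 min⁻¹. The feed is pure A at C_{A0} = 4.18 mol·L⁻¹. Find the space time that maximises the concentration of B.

0.528 min

Setting dC_B/dτ = 0 gives τ_opt = ln(k₂/k₁)/(k₂−k₁).
= ln(3.95/0.717)/(3.95−0.717) = ln(5.509)/3.233 = 1.706/3.233 = 0.528 min.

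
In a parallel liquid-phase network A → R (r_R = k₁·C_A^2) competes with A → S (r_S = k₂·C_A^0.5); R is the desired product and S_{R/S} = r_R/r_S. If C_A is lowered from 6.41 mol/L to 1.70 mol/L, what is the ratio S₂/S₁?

S_{R/S} = (k₁/k₂)·C_A^1.5, so S₂/S₁ = (C_{A,2}/C_{A,1})^1.5.
= (1.70/6.41)^1.5 = (0.2652)^1.5 = 0.137.
Selectivity toward R falls as C_A falls — high-concentration operation is favoured.

0.137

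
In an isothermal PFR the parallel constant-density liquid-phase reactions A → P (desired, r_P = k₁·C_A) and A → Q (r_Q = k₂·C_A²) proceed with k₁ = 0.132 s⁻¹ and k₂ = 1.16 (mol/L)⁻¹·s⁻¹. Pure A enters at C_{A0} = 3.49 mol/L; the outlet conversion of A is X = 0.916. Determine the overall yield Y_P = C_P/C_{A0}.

0.0711

C_A = C_{A0}(1−X) = 0.2932 mol/L.
Along a PFR/batch, dC_P/dC_A = −r_P/(r_P+r_Q) = −k₁/(k₁+k₂·C_A).
Integrating from C_{A0} to C_A: C_P = (0.132/1.16)·ln[(0.132+1.16·3.49)/(0.132+1.16·0.293)] = 0.1138·ln(4.180/0.4721) = 0.2482 mol/L.
Y_P = C_P/C_{A0} = 0.2482/3.49 = 0.0711.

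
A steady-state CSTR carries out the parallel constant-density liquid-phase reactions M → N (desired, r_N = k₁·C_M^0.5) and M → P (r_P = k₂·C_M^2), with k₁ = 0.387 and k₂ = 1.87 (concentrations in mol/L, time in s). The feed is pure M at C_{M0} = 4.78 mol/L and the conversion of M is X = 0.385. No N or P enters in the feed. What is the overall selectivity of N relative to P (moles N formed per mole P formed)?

Exit C_M = C_{M0}(1−X) = 4.78×0.615 = 2.940 mol/L.
In a CSTR the entire volume is at exit conditions, so r_N = 0.387×2.940^0.5 = 0.6635 and r_P = 1.87×2.940^2 = 16.16.
Overall selectivity = C_N/C_P = r_Nτ/(r_Pτ) = r_N/r_P = 0.0411.

0.0411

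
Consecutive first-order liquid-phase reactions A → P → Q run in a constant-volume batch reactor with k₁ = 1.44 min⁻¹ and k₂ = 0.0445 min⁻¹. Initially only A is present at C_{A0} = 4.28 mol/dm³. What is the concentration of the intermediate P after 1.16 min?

For first-order series with pure A initially, C_P(t) = k₁C_{A0}/(k₂−k₁)·(e^(−k₁t) − e^(−k₂t)).
e^(−k₁t) = e^(−1.44×1.16) = e^(−1.670) = 0.1882; e^(−k₂t) = e^(−0.05162) = 0.9497.
C_P = 1.44×4.28/(0.0445−1.44) × (0.1882−0.9497) = (-4.416)×(-0.7615) = 3.363 mol/dm³.

3.36 mol/dm³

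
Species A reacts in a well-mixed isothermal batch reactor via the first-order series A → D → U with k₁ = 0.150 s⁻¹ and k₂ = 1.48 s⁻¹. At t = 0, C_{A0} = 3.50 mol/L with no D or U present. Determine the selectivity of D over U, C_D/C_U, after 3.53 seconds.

The intermediate concentration in a first-order A→B→C sequence is C_D = k₁C_{A0}(e^(−k₁t) − e^(−k₂t))/(k₂−k₁).
e^(−k₁t) = e^(−0.150×3.53) = e^(−0.5295) = 0.5889; e^(−k₂t) = e^(−5.224) = 0.005384.
C_D = 0.150×3.50/(1.48−0.150) × (0.5889−0.005384) = 0.3947×0.5835 = 0.2303 mol/L.
C_A = C_{A0}e^(−k₁t) = 2.061 mol/L, so C_U = C_{A0}−C_A−C_D = 1.209 mol/L; C_D/C_U = 0.191.

0.191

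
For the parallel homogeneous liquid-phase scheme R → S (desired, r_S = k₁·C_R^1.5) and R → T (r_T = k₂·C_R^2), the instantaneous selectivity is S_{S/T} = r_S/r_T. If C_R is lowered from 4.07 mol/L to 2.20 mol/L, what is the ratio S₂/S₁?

1.36

S_{S/T} = (k₁/k₂)·C_R^-0.5, so S₂/S₁ = (C_{R,2}/C_{R,1})^-0.5.
= (2.20/4.07)^(-0.5) = (0.5405)^(-0.5) = 1.36.
Selectivity toward S rises as C_R falls — low-concentration operation is favoured.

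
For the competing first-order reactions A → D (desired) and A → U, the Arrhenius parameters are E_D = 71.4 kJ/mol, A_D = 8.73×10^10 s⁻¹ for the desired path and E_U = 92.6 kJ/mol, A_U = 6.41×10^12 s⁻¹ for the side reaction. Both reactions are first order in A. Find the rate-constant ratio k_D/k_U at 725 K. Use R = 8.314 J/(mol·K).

0.459

k_D/k_U = (A_D/A_U)·exp[−(E_D−E_U)/(RT)] = (A_D/A_U)·exp[(E_U−E_D)/(RT)].
(E_U−E_D)/(RT) = (92.6−71.4)×10³/(8.314×725) = 21200/6028 = 3.517.
k_D/k_U = (8.73×10^10/6.41×10^12)·exp(3.517) = 0.01362 × 33.69 = 0.459.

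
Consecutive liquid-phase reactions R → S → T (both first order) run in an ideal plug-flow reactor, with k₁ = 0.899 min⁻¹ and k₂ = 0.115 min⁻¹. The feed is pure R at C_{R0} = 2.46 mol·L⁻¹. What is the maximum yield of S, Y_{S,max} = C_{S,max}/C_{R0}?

At the optimum, C_{S,max}/C_{R0} = (k₁/k₂)^[k₂/(k₂−k₁)].
= (0.899/0.115)^(0.115/(0.115−0.899)) = (7.817)^(-0.1467) = 0.7396.

0.740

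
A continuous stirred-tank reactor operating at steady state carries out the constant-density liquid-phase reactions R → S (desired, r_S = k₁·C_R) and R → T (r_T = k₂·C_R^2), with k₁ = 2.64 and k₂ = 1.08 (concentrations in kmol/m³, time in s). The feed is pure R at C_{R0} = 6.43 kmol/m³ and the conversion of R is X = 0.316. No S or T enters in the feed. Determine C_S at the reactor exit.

Exit C_R = C_{R0}(1−X) = 6.43×0.684 = 4.398 kmol/m³.
Rates in a CSTR are evaluated at the outlet concentration: r_S = 2.64×4.398 = 11.61, r_T = 1.08×4.398^2 = 20.89.
Fraction of consumed R going to S: r_S/(r_S+r_T) = 0.3572.
C_S = 0.3572·C_{R0}·X = 0.3572×6.43×0.316 = 0.726 kmol/m³.

0.726 kmol/m³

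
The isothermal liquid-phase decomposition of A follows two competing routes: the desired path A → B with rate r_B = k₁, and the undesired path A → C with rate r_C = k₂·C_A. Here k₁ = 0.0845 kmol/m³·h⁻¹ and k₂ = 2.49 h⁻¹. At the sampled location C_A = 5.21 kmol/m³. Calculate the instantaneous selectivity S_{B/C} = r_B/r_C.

S_{B/C} = r_B/r_C = (k₁)/(k₂·C_A) = (k₁/k₂)·C_A⁻¹.
= (0.0845) / (2.49×5.210) = 0.08450/12.97 = 0.00651.

0.00651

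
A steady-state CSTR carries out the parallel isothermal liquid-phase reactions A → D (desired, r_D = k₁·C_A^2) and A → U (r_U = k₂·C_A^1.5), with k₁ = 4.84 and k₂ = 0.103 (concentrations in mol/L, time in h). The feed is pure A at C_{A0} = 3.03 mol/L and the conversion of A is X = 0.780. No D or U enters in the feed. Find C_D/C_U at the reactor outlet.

Exit C_A = C_{A0}(1−X) = 3.03×0.220 = 0.6666 mol/L.
Rates in a CSTR are evaluated at the outlet concentration: r_D = 4.84×0.6666^2 = 2.151, r_U = 0.103×0.6666^1.5 = 0.05606.
Overall selectivity = C_D/C_U = r_Dτ/(r_Uτ) = r_D/r_U = 38.4.

38.4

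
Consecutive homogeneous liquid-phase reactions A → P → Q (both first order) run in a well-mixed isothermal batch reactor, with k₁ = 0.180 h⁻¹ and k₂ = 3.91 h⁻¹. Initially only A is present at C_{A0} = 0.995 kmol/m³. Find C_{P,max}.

0.0395 kmol/m³

Evaluating C_P at t_opt = ln(k₂/k₁)/(k₂−k₁) gives C_{P,max}/C_{A0} = (k₁/k₂)^[k₂/(k₂−k₁)].
= (0.180/3.91)^(3.91/(3.91−0.180)) = (0.04604)^(1.048) = 0.03968.
C_{P,max} = 0.03968×0.995 = 0.0395 kmol/m³.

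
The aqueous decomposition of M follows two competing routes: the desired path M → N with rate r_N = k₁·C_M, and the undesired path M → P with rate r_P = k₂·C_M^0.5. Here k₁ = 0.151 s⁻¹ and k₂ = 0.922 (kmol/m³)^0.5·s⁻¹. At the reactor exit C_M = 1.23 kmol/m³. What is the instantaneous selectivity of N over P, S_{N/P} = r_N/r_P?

S_{N/P} = r_N/r_P = (k₁·C_M)/(k₂·C_M^0.5) = (k₁/k₂)·C_M^0.5.
= (0.151×1.230) / (0.922×1.230^0.5) = 0.1857/1.023 = 0.182.

0.182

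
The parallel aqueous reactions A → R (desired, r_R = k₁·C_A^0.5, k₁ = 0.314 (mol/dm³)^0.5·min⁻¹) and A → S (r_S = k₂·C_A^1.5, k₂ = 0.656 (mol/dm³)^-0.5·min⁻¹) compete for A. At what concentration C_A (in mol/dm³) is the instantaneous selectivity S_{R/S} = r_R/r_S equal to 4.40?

S_{R/S} = (k₁/k₂)·C_A⁻¹ ⇒ C_A = (S·k₂/k₁)^(-1).
= (4.40×0.656/0.314)^(-1) = (9.192)^(-1) = 0.109 mol/dm³.

0.109 mol/dm³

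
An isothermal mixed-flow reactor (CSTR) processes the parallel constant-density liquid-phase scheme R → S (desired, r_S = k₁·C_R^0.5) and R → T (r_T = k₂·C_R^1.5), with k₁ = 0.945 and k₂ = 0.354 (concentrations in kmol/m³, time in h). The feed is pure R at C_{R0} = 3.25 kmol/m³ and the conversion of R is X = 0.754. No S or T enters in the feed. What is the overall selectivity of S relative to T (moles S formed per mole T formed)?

3.34

Exit C_R = C_{R0}(1−X) = 3.25×0.246 = 0.7995 kmol/m³.
A CSTR operates uniformly at the exit composition, giving r_S = 0.8450 and r_T = 0.2531 (each k·C_R^n at C_R = 0.7995).
Overall selectivity = C_S/C_T = r_Sτ/(r_Tτ) = r_S/r_T = 3.34.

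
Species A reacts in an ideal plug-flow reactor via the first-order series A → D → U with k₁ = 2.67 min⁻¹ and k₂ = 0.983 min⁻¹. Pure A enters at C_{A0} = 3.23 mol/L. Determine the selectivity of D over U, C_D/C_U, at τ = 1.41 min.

Solving the coupled first-order balances gives C_D(τ) = [k₁/(k₂−k₁)]·C_{A0}·(e^(−k₁τ) − e^(−k₂τ)).
e^(−k₁τ) = e^(−2.67×1.41) = e^(−3.765) = 0.02317; e^(−k₂τ) = e^(−1.386) = 0.2501.
C_D = 2.67×3.23/(0.983−2.67) × (0.02317−0.2501) = (-5.112)×(-0.2269) = 1.160 mol/L.
C_A = C_{A0}e^(−k₁τ) = 0.07485 mol/L, so C_U = C_{A0}−C_A−C_D = 1.995 mol/L; C_D/C_U = 0.581.

0.581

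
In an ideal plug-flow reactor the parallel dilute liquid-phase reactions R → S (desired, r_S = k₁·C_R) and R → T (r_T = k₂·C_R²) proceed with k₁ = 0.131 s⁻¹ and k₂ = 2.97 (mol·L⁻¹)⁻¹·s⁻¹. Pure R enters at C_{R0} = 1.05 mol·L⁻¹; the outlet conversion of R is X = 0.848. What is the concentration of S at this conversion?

C_R = C_{R0}(1−X) = 0.1596 mol·L⁻¹.
Along a PFR/batch, dC_S/dC_R = −r_S/(r_S+r_T) = −k₁/(k₁+k₂·C_R).
Integrating from C_{R0} to C_R: C_S = (0.131/2.97)·ln[(0.131+2.97·1.05)/(0.131+2.97·0.160)] = 0.04411·ln(3.250/0.6050) = 0.07415 mol·L⁻¹.

0.0741 mol·L⁻¹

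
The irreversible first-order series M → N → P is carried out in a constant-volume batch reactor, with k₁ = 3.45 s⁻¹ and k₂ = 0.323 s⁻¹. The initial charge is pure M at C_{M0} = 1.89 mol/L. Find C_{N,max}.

For a first-order series the maximum intermediate yield is C_{N,max}/C_{M0} = (k₁/k₂)^[k₂/(k₂−k₁)].
= (3.45/0.323)^(0.323/(0.323−3.45)) = (10.68)^(-0.1033) = 0.7830.
C_{N,max} = 0.7830×1.89 = 1.48 mol/L.

1.48 mol/L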